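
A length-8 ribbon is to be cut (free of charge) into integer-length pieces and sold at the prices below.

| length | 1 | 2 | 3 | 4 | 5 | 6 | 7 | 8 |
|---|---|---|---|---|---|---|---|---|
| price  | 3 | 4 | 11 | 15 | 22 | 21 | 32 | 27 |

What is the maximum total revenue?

35

Let v[k] be the best obtainable value from length k. For each k, try every first piece i and keep the best of price[i] + v[k−i].
v[1] = 3
v[2] = max(3+3, 4+0) = 6
v[3] = max(3+6, 4+3, 11+0) = 11
v[4] = max(3+11, 4+6, 11+3, 15+0) = 15
v[5] = max(3+15, 4+11, 11+6, 15+3, 22+0) = 22
v[6] = max(3+22, 4+15, 11+11, 15+6, 22+3, 21+0) = 25
v[7] = max(3+25, 4+22, 11+15, …, 21+3, 32+0) = 32
v[8] = max(3+32, 4+25, 11+22, …, 32+3, 27+0) = 35
One optimal cutting: 7 + 1 → ¢32 + ¢3 = ¢35.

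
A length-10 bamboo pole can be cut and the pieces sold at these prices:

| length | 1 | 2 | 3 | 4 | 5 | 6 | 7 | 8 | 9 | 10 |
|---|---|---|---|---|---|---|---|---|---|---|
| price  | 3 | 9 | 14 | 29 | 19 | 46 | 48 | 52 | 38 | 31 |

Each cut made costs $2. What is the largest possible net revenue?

Build net[k] bottom-up: net[k] = max over allowed piece i of (p[i] + net[k−i]) − 2 per cut.
net[1] = 3
net[2] = max(3+3-2, 9+0) = 9
net[3] = max(3+9-2, 9+3-2, 14+0) = 14
net[4] = max(3+14-2, 9+9-2, 14+3-2, 29+0) = 29
net[5] = max(3+29-2, 9+14-2, 14+9-2, 29+3-2, 19+0) = 30
net[6] = max(3+30-2, 9+29-2, 14+14-2, 29+9-2, 19+3-2, 46+0) = 46
net[7] = max(3+46-2, 9+30-2, 14+29-2, …, 46+3-2, 48+0) = 48
net[8] = max(3+48-2, 9+46-2, 14+30-2, …, 48+3-2, 52+0) = 56
net[9] = max(3+56-2, 9+48-2, 14+46-2, …, 52+3-2, 38+0) = 58
net[10] = max(3+58-2, 9+56-2, 14+48-2, …, 38+3-2, 31+0) = 73
One optimal plan: pieces 6 + 4 (1 cut) → $75 − $2 = $73.

73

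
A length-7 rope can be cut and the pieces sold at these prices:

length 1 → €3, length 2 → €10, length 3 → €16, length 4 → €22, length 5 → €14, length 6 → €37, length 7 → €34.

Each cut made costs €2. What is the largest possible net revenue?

38

Build net[k] bottom-up: net[k] = max over allowed piece i of (p[i] + net[k−i]) − 2 per cut.
net[1] = 3
net[2] = 10
net[3] = 16
net[4] = 22
net[5] = 24  (first piece 2, then net[3]=16)
net[6] = 37
net[7] = 38  (first piece 1, then net[6]=37)
One optimal plan: pieces 6 + 1 (1 cut) → €40 − €2 = €38.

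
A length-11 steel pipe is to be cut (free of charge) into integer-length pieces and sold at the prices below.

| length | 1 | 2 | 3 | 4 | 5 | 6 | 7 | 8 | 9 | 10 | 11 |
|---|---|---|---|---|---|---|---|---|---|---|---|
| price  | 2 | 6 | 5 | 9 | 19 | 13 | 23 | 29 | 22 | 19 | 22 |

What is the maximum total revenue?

40

Build R[k] bottom-up: R[k] = max over allowed piece i of (p[i] + R[k−i]).
R[1] = 2
R[2] = 6
R[3] = 8  (first piece 1, then R[2]=6)
R[4] = 12  (first piece 2, then R[2]=6)
R[5] = 19
R[6] = 21  (first piece 1, then R[5]=19)
R[7] = 25  (first piece 2, then R[5]=19)
R[8] = 29
R[9] = 31  (first piece 1, then R[8]=29)
R[10] = 38  (first piece 5, then R[5]=19)
R[11] = 40  (first piece 1, then R[10]=38)
One optimal cutting: 5 + 5 + 1 → $19 + $19 + $2 = $40.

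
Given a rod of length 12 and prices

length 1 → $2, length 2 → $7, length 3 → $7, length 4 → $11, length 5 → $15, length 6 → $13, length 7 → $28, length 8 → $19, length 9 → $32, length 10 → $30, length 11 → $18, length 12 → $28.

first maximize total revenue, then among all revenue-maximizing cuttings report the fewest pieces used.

4

Build r[k] bottom-up: r[k] = max over allowed piece i of (p[i] + r[k−i]).
r[1] = 2
r[2] = max(2+2, 7+0) = 7
r[3] = max(2+7, 7+2, 7+0) = 9
r[4] = max(2+9, 7+7, 7+2, 11+0) = 14
r[5] = max(2+14, 7+9, 7+7, 11+2, 15+0) = 16
r[6] = max(2+16, 7+14, 7+9, 11+7, 15+2, 13+0) = 21
r[7] = max(2+21, 7+16, 7+14, …, 13+2, 28+0) = 28
r[8] = max(2+28, 7+21, 7+16, …, 28+2, 19+0) = 30
r[9] = max(2+30, 7+28, 7+21, …, 19+2, 32+0) = 35
r[10] = max(2+35, 7+30, 7+28, …, 32+2, 30+0) = 37
r[11] = max(2+37, 7+35, 7+30, …, 30+2, 18+0) = 42
r[12] = max(2+42, 7+37, 7+35, …, 18+2, 28+0) = 44
Maximum revenue is $44.
Now minimize piece count subject to staying optimal: for each k, pieces[k] = 1 + min over i with p[i]+r[k−i]=r[k] of pieces[k−i].
pieces[9] = 2
pieces[10] = 3
pieces[11] = 3
pieces[12] = 4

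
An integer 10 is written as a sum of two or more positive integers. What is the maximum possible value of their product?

36

Define prod[k] = max over 1≤i<k of i · max(k−i, prod[k−i]); the inner max lets the remainder stay uncut if that's better.
Small cases: prod[2]=1, prod[3]=2, prod[4]=4, prod[5]=6.
prod[6] = max(1*6, 2*4, 3*3, 4*2, 5*1) = 9
prod[7] = max(1*9, 2*6, 3*4, 4*3, 5*2, 6*1) = 12
prod[8] = max(1*12, 2*9, 3*6, …, 6*2, 7*1) = 18
prod[9] = max(1*18, 2*12, 3*9, …, 7*2, 8*1) = 27
prod[10] = max(1*27, 2*18, 3*12, …, 8*2, 9*1) = 36
One optimal split: 3 + 3 + 2 + 2; product 3*3*2*2 = 36.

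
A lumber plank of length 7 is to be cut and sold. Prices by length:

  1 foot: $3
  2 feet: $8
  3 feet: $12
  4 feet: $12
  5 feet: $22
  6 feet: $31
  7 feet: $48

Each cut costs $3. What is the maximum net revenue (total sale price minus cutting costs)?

48

Let r[k] be the best obtainable value from length k. For each k, try every first piece i and keep the best of price[i] + r[k−i] minus the 3 cut fee when i<k.
r[1] = 3
r[2] = max(3+3-3, 8+0) = 8
r[3] = max(3+8-3, 8+3-3, 12+0) = 12
r[4] = max(3+12-3, 8+8-3, 12+3-3, 12+0) = 13
r[5] = max(3+13-3, 8+12-3, 12+8-3, 12+3-3, 22+0) = 22
r[6] = max(3+22-3, 8+13-3, 12+12-3, 12+8-3, 22+3-3, 31+0) = 31
r[7] = max(3+31-3, 8+22-3, 12+13-3, …, 31+3-3, 48+0) = 48
Best is to make no cuts and sell whole for $48.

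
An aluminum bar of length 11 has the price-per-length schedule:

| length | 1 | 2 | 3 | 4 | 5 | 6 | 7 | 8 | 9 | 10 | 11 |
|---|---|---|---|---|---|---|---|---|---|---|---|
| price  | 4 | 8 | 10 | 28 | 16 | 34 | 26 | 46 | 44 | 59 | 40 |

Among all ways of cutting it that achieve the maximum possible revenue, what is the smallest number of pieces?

Consider every possible first cut. r[k] is the best of p[i]+r[k−i] over all sellable i≤k.
r[1] = 4
r[2] = max(4+4, 8+0) = 8
r[3] = max(4+8, 8+4, 10+0) = 12
r[4] = max(4+12, 8+8, 10+4, 28+0) = 28
r[5] = max(4+28, 8+12, 10+8, 28+4, 16+0) = 32
r[6] = max(4+32, 8+28, 10+12, 28+8, 16+4, 34+0) = 36
r[7] = max(4+36, 8+32, 10+28, …, 34+4, 26+0) = 40
r[8] = max(4+40, 8+36, 10+32, …, 26+4, 46+0) = 56
r[9] = max(4+56, 8+40, 10+36, …, 46+4, 44+0) = 60
r[10] = max(4+60, 8+56, 10+40, …, 44+4, 59+0) = 64
r[11] = max(4+64, 8+60, 10+56, …, 59+4, 40+0) = 68
Maximum revenue is $68.
Now minimize piece count subject to staying optimal: for each k, pieces[k] = 1 + min over i with p[i]+r[k−i]=r[k] of pieces[k−i].
pieces[8] = 2
pieces[9] = 3
pieces[10] = 3
pieces[11] = 4

4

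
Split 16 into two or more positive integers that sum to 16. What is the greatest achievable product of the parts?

324

Let prod[k] be the best product for length k (with at least one cut). For each first piece i, the rest contributes max(k−i, prod[k−i]).
Small cases: prod[2]=1, prod[3]=2, prod[4]=4, prod[5]=6, prod[6]=9, prod[7]=12, prod[8]=18, prod[9]=27, prod[10]=36.
prod[11] = 2*max(9,27) = 2*27 = 54
prod[12] = 3*max(9,27) = 3*27 = 81
prod[13] = 2*max(11,54) = 2*54 = 108
prod[14] = 2*max(12,81) = 2*81 = 162
prod[15] = 3*max(12,81) = 3*81 = 243
prod[16] = 2*max(14,162) = 2*162 = 324
One optimal split: 3 + 3 + 3 + 3 + 2 + 2; product 3*3*3*3*2*2 = 324.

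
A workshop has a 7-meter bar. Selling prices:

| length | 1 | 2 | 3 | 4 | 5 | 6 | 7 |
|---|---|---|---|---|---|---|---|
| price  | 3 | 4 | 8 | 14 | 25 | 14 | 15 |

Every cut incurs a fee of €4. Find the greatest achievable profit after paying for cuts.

Let r[k] be the best obtainable value from length k. For each k, try every first piece i and keep the best of price[i] + r[k−i] minus the 4 cut fee when i<k.
r[1] = 3
r[2] = 4
r[3] = 8
r[4] = 14
r[5] = 25
r[6] = 24  (first piece 1, then r[5]=25)
r[7] = 25  (first piece 2, then r[5]=25)
One optimal plan: pieces 5 + 2 (1 cut) → €29 − €4 = €25.

25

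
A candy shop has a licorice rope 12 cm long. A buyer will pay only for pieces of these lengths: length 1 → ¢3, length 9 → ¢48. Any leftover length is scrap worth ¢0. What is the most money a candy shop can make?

57

Build best[k] bottom-up: best[k] = max over allowed piece i of (p[i] + best[k−i]).
best[1] = 3
best[2] = 6  (first piece 1, then best[1]=3)
best[3] = 9  (first piece 1, then best[2]=6)
best[4] = 12  (first piece 1, then best[3]=9)
best[5] = 15  (first piece 1, then best[4]=12)
best[6] = 18  (first piece 1, then best[5]=15)
best[7] = 21  (first piece 1, then best[6]=18)
best[8] = 24  (first piece 1, then best[7]=21)
best[9] = 48
best[10] = 51  (first piece 1, then best[9]=48)
best[11] = 54  (first piece 1, then best[10]=51)
best[12] = 57  (first piece 1, then best[11]=54)
One optimal cutting: 9 + 1 + 1 + 1 → ¢57.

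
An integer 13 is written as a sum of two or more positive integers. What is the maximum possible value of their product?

108

Let P[k] be the best product for length k (with at least one cut). For each first piece i, the rest contributes max(k−i, P[k−i]).
P[2] = 1·max(1,0) = 1·1 = 1
P[3] = 1·max(2,1) = 1·2 = 2
P[4] = 2·max(2,1) = 2·2 = 4
P[5] = 2·max(3,2) = 2·3 = 6
P[6] = 3·max(3,2) = 3·3 = 9
P[7] = 2·max(5,6) = 2·6 = 12
P[8] = 2·max(6,9) = 2·9 = 18
P[9] = 3·max(6,9) = 3·9 = 27
P[10] = 2·max(8,18) = 2·18 = 36
P[11] = 2·max(9,27) = 2·27 = 54
P[12] = 3·max(9,27) = 3·27 = 81
P[13] = 2·max(11,54) = 2·54 = 108
One optimal split: 3 + 3 + 3 + 2 + 2; product 3·3·3·2·2 = 108.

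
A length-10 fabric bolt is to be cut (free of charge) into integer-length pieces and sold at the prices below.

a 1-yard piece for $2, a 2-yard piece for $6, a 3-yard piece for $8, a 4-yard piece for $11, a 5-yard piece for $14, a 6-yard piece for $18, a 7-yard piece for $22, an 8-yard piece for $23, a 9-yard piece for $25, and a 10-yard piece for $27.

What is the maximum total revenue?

Consider every possible first cut. R[k] is the best of p[i]+R[k−i] over all sellable i≤k.
R[1] = 2
R[2] = max(2+2, 6+0) = 6
R[3] = max(2+6, 6+2, 8+0) = 8
R[4] = max(2+8, 6+6, 8+2, 11+0) = 12
R[5] = max(2+12, 6+8, 8+6, 11+2, 14+0) = 14
R[6] = max(2+14, 6+12, 8+8, 11+6, 14+2, 18+0) = 18
R[7] = max(2+18, 6+14, 8+12, …, 18+2, 22+0) = 22
R[8] = max(2+22, 6+18, 8+14, …, 22+2, 23+0) = 24
R[9] = max(2+24, 6+22, 8+18, …, 23+2, 25+0) = 28
R[10] = max(2+28, 6+24, 8+22, …, 25+2, 27+0) = 30
One optimal cutting: 7 + 2 + 1 → $22 + $6 + $2 = $30.

30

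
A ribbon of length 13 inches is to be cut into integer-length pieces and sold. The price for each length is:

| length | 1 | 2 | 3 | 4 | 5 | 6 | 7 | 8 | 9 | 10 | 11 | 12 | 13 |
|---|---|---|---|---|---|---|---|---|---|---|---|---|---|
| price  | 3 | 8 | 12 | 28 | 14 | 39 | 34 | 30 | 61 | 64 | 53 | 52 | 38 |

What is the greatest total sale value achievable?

Consider every possible first cut. best[k] is the best of p[i]+best[k−i] over all sellable i≤k.
best[1] = 3
best[2] = 8
best[3] = 12
best[4] = 28
best[5] = 31  (first piece 1, then best[4]=28)
best[6] = 39
best[7] = 42  (first piece 1, then best[6]=39)
best[8] = 56  (first piece 4, then best[4]=28)
best[9] = 61
best[10] = 67  (first piece 4, then best[6]=39)
best[11] = 70  (first piece 1, then best[10]=67)
best[12] = 84  (first piece 4, then best[8]=56)
best[13] = 89  (first piece 4, then best[9]=61)
One optimal cutting: 9 + 4 → ¢61 + ¢28 = ¢89.

89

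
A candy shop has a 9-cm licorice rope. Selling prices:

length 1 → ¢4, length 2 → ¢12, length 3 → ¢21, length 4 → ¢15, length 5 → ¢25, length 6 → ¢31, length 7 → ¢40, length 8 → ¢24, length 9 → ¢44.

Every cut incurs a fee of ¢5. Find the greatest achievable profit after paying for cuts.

Let v[k] be the best obtainable value from length k. For each k, try every first piece i and keep the best of price[i] + v[k−i] minus the 5 cut fee when i<k.
v[1] = 4
v[2] = 12
v[3] = 21
v[4] = 20  (first piece 1, then v[3]=21)
v[5] = 28  (first piece 2, then v[3]=21)
v[6] = 37  (first piece 3, then v[3]=21)
v[7] = 40
v[8] = 44  (first piece 2, then v[6]=37)
v[9] = 53  (first piece 3, then v[6]=37)
One optimal plan: pieces 3 + 3 + 3 (2 cuts) → ¢63 − ¢10 = ¢53.

53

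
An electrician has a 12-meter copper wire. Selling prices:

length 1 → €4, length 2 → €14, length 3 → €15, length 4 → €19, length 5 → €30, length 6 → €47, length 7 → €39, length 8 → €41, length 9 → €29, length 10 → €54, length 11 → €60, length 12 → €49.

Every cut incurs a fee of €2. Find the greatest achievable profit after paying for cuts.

92

Let net[k] be the best obtainable value from length k. For each k, try every first piece i and keep the best of price[i] + net[k−i] minus the 2 cut fee when i<k.
net[1] = 4
net[2] = max(4+4-2, 14+0) = 14
net[3] = max(4+14-2, 14+4-2, 15+0) = 16
net[4] = max(4+16-2, 14+14-2, 15+4-2, 19+0) = 26
net[5] = max(4+26-2, 14+16-2, 15+14-2, 19+4-2, 30+0) = 30
net[6] = max(4+30-2, 14+26-2, 15+16-2, 19+14-2, 30+4-2, 47+0) = 47
net[7] = max(4+47-2, 14+30-2, 15+26-2, …, 47+4-2, 39+0) = 49
net[8] = max(4+49-2, 14+47-2, 15+30-2, …, 39+4-2, 41+0) = 59
net[9] = max(4+59-2, 14+49-2, 15+47-2, …, 41+4-2, 29+0) = 61
net[10] = max(4+61-2, 14+59-2, 15+49-2, …, 29+4-2, 54+0) = 71
net[11] = max(4+71-2, 14+61-2, 15+59-2, …, 54+4-2, 60+0) = 75
net[12] = max(4+75-2, 14+71-2, 15+61-2, …, 60+4-2, 49+0) = 92
One optimal plan: pieces 6 + 6 (1 cut) → €94 − €2 = €92.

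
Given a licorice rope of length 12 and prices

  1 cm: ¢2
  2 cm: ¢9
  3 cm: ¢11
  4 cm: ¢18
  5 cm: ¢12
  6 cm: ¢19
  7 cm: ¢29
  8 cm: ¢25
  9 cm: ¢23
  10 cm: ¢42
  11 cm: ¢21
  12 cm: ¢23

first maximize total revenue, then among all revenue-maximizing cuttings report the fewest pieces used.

3

Consider every possible first cut. r[k] is the best of p[i]+r[k−i] over all sellable i≤k.
r[1] = 2
r[2] = max(2+2, 9+0) = 9
r[3] = max(2+9, 9+2, 11+0) = 11
r[4] = max(2+11, 9+9, 11+2, 18+0) = 18
r[5] = max(2+18, 9+11, 11+9, 18+2, 12+0) = 20
r[6] = max(2+20, 9+18, 11+11, 18+9, 12+2, 19+0) = 27
r[7] = max(2+27, 9+20, 11+18, …, 19+2, 29+0) = 29
r[8] = max(2+29, 9+27, 11+20, …, 29+2, 25+0) = 36
r[9] = max(2+36, 9+29, 11+27, …, 25+2, 23+0) = 38
r[10] = max(2+38, 9+36, 11+29, …, 23+2, 42+0) = 45
r[11] = max(2+45, 9+38, 11+36, …, 42+2, 21+0) = 47
r[12] = max(2+47, 9+45, 11+38, …, 21+2, 23+0) = 54
Maximum revenue is ¢54.
Now minimize piece count subject to staying optimal: for each k, pieces[k] = 1 + min over i with p[i]+r[k−i]=r[k] of pieces[k−i].
pieces[9] = 2
pieces[10] = 3
pieces[11] = 2
pieces[12] = 3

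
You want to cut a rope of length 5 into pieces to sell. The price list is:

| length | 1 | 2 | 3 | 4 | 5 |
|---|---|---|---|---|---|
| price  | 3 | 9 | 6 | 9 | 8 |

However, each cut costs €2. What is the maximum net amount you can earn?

Let v[k] be the best obtainable value from length k. For each k, try every first piece i and keep the best of price[i] + v[k−i] minus the 2 cut fee when i<k.
v[1] = 3
v[2] = 9
v[3] = 10  (first piece 1, then v[2]=9)
v[4] = 16  (first piece 2, then v[2]=9)
v[5] = 17  (first piece 1, then v[4]=16)
One optimal plan: pieces 2 + 2 + 1 (2 cuts) → €21 − €4 = €17.

17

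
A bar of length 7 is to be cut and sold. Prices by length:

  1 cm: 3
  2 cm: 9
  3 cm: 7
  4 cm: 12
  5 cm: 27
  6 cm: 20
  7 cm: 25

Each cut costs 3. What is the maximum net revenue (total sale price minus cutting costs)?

33

Build r[k] bottom-up: r[k] = max over allowed piece i of (p[i] + r[k−i]) − 3 per cut.
r[1] = 3
r[2] = 9
r[3] = 9  (first piece 1, then r[2]=9)
r[4] = 15  (first piece 2, then r[2]=9)
r[5] = 27
r[6] = 27  (first piece 1, then r[5]=27)
r[7] = 33  (first piece 2, then r[5]=27)
One optimal plan: pieces 5 + 2 (1 cut) → 36 − 3 = 33.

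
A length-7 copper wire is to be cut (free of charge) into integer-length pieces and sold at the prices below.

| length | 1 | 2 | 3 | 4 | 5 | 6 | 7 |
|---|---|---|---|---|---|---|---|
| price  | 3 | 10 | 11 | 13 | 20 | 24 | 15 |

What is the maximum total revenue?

Let r[k] be the best obtainable value from length k. For each k, try every first piece i and keep the best of price[i] + r[k−i].
r[1] = 3
r[2] = max(3+3, 10+0) = 10
r[3] = max(3+10, 10+3, 11+0) = 13
r[4] = max(3+13, 10+10, 11+3, 13+0) = 20
r[5] = max(3+20, 10+13, 11+10, 13+3, 20+0) = 23
r[6] = max(3+23, 10+20, 11+13, 13+10, 20+3, 24+0) = 30
r[7] = max(3+30, 10+23, 11+20, …, 24+3, 15+0) = 33
One optimal cutting: 2 + 2 + 2 + 1 → €10 + €10 + €10 + €3 = €33.

33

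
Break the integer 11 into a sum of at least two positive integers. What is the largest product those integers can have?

54

Define prod[k] = max over 1≤i<k of i · max(k−i, prod[k−i]); the inner max lets the remainder stay uncut if that's better.
prod[2] = 1×max(1,0) = 1×1 = 1
prod[3] = max(1×2, 2×1) = 2
prod[4] = max(1×3, 2×2, 3×1) = 4
prod[5] = max(1×4, 2×3, 3×2, 4×1) = 6
prod[6] = max(1×6, 2×4, 3×3, 4×2, 5×1) = 9
prod[7] = max(1×9, 2×6, 3×4, 4×3, 5×2, 6×1) = 12
prod[8] = max(1×12, 2×9, 3×6, …, 6×2, 7×1) = 18
prod[9] = max(1×18, 2×12, 3×9, …, 7×2, 8×1) = 27
prod[10] = max(1×27, 2×18, 3×12, …, 8×2, 9×1) = 36
prod[11] = max(1×36, 2×27, 3×18, …, 9×2, 10×1) = 54
One optimal split: 3 + 3 + 3 + 2; product 3×3×3×2 = 54.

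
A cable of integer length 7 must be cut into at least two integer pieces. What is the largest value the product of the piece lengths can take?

12

Define m[k] = max over 1≤i<k of i · max(k−i, m[k−i]); the inner max lets the remainder stay uncut if that's better.
m[2] = 1·max(1,0) = 1·1 = 1
m[3] = max(1·2, 2·1) = 2
m[4] = max(1·3, 2·2, 3·1) = 4
m[5] = max(1·4, 2·3, 3·2, 4·1) = 6
m[6] = max(1·6, 2·4, 3·3, 4·2, 5·1) = 9
m[7] = max(1·9, 2·6, 3·4, 4·3, 5·2, 6·1) = 12
One optimal split: 3 + 2 + 2; product 3·2·2 = 12.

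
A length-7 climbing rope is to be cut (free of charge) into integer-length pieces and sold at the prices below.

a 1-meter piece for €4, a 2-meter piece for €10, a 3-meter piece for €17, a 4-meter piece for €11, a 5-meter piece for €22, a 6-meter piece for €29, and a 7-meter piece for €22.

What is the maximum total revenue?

Consider every possible first cut. R[k] is the best of p[i]+R[k−i] over all sellable i≤k.
R[1] = 4
R[2] = max(4+4, 10+0) = 10
R[3] = max(4+10, 10+4, 17+0) = 17
R[4] = max(4+17, 10+10, 17+4, 11+0) = 21
R[5] = max(4+21, 10+17, 17+10, 11+4, 22+0) = 27
R[6] = max(4+27, 10+21, 17+17, 11+10, 22+4, 29+0) = 34
R[7] = max(4+34, 10+27, 17+21, …, 29+4, 22+0) = 38
One optimal cutting: 3 + 3 + 1 → €17 + €17 + €4 = €38.

38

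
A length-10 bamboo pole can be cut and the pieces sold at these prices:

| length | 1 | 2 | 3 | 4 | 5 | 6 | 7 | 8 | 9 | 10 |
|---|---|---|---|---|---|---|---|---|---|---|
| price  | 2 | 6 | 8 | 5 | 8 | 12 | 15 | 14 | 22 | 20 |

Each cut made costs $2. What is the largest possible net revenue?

Consider every possible first cut. r[k] is the best of p[i]+r[k−i] over all sellable i≤k, charging 2 whenever i<k.
r[1] = 2
r[2] = 6
r[3] = 8
r[4] = 10  (first piece 2, then r[2]=6)
r[5] = 12  (first piece 2, then r[3]=8)
r[6] = 14  (first piece 2, then r[4]=10)
r[7] = 16  (first piece 2, then r[5]=12)
r[8] = 18  (first piece 2, then r[6]=14)
r[9] = 22
r[10] = 22  (first piece 1, then r[9]=22)
One optimal plan: pieces 9 + 1 (1 cut) → $24 − $2 = $22.

22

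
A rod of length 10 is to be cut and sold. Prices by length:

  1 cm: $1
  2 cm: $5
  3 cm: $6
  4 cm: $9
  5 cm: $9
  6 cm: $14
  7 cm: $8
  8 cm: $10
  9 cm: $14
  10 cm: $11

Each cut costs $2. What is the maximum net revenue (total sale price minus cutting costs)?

Let v[k] be the best obtainable value from length k. For each k, try every first piece i and keep the best of price[i] + v[k−i] minus the 2 cut fee when i<k.
v[1] = 1
v[2] = max(1+1-2, 5+0) = 5
v[3] = max(1+5-2, 5+1-2, 6+0) = 6
v[4] = max(1+6-2, 5+5-2, 6+1-2, 9+0) = 9
v[5] = max(1+9-2, 5+6-2, 6+5-2, 9+1-2, 9+0) = 9
v[6] = max(1+9-2, 5+9-2, 6+6-2, 9+5-2, 9+1-2, 14+0) = 14
v[7] = max(1+14-2, 5+9-2, 6+9-2, …, 14+1-2, 8+0) = 13
v[8] = max(1+13-2, 5+14-2, 6+9-2, …, 8+1-2, 10+0) = 17
v[9] = max(1+17-2, 5+13-2, 6+14-2, …, 10+1-2, 14+0) = 18
v[10] = max(1+18-2, 5+17-2, 6+13-2, …, 14+1-2, 11+0) = 21
One optimal plan: pieces 6 + 4 (1 cut) → $23 − $2 = $21.

21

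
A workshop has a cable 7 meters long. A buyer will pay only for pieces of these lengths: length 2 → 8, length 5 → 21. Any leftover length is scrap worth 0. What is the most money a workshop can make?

29

Build r[k] bottom-up: r[k] = max over allowed piece i of (p[i] + r[k−i]).
r[1] = 0
r[2] = 8
r[3] = 8
r[4] = 16  (first piece 2, then r[2]=8)
r[5] = max(8+8, 21+0) = 21
r[6] = max(8+16, 21+0) = 24
r[7] = max(8+21, 21+8) = 29
One optimal cutting: 5 + 2 → 29.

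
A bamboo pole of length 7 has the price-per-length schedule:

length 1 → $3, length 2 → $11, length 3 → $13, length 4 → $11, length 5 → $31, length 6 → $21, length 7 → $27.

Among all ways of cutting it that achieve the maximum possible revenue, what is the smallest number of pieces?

Let r[k] be the best obtainable value from length k. For each k, try every first piece i and keep the best of price[i] + r[k−i].
r[1] = 3
r[2] = max(3+3, 11+0) = 11
r[3] = max(3+11, 11+3, 13+0) = 14
r[4] = max(3+14, 11+11, 13+3, 11+0) = 22
r[5] = max(3+22, 11+14, 13+11, 11+3, 31+0) = 31
r[6] = max(3+31, 11+22, 13+14, 11+11, 31+3, 21+0) = 34
r[7] = max(3+34, 11+31, 13+22, …, 21+3, 27+0) = 42
Maximum revenue is $42.
Now minimize piece count subject to staying optimal: for each k, pieces[k] = 1 + min over i with p[i]+r[k−i]=r[k] of pieces[k−i].
pieces[4] = 2
pieces[5] = 1
pieces[6] = 2
pieces[7] = 2

2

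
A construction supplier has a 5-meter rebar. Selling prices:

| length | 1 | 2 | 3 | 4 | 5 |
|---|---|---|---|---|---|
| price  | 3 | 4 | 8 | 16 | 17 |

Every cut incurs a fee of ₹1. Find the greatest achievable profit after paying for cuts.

18

Consider every possible first cut. v[k] is the best of p[i]+v[k−i] over all sellable i≤k, charging 1 whenever i<k.
v[1] = 3
v[2] = 5  (first piece 1, then v[1]=3)
v[3] = 8
v[4] = 16
v[5] = 18  (first piece 1, then v[4]=16)
One optimal plan: pieces 4 + 1 (1 cut) → ₹19 − ₹1 = ₹18.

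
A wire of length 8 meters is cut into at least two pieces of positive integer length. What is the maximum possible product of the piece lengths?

18

Define g[k] = max over 1≤i<k of i · max(k−i, g[k−i]); the inner max lets the remainder stay uncut if that's better.
g[2] = 1×max(1,0) = 1×1 = 1
g[3] = 1×max(2,1) = 1×2 = 2
g[4] = 2×max(2,1) = 2×2 = 4
g[5] = 2×max(3,2) = 2×3 = 6
g[6] = 3×max(3,2) = 3×3 = 9
g[7] = 2×max(5,6) = 2×6 = 12
g[8] = 2×max(6,9) = 2×9 = 18
One optimal split: 3 + 3 + 2; product 3×3×2 = 18.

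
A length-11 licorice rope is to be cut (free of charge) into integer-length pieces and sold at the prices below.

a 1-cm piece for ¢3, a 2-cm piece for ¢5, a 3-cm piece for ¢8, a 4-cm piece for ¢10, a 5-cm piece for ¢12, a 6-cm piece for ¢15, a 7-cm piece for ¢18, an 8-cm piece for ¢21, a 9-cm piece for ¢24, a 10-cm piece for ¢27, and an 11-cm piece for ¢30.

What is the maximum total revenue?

33

Consider every possible first cut. v[k] is the best of p[i]+v[k−i] over all sellable i≤k.
v[1] = 3
v[2] = 6  (first piece 1, then v[1]=3)
v[3] = 9  (first piece 1, then v[2]=6)
v[4] = 12  (first piece 1, then v[3]=9)
v[5] = 15  (first piece 1, then v[4]=12)
v[6] = 18  (first piece 1, then v[5]=15)
v[7] = 21  (first piece 1, then v[6]=18)
v[8] = 24  (first piece 1, then v[7]=21)
v[9] = 27  (first piece 1, then v[8]=24)
v[10] = 30  (first piece 1, then v[9]=27)
v[11] = 33  (first piece 1, then v[10]=30)
One optimal cutting: 1 + 1 + 1 + 1 + 1 + 1 + 1 + 1 + 1 + 1 + 1 → ¢3 + ¢3 + ¢3 + ¢3 + ¢3 + ¢3 + ¢3 + ¢3 + ¢3 + ¢3 + ¢3 = ¢33.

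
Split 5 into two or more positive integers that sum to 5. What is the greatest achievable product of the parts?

Fill f[k] for k=2..5: at each k try every first piece i and multiply by the better of (k−i) uncut or f[k−i].
f[2] = 1·max(1,0) = 1·1 = 1
f[3] = 1·max(2,1) = 1·2 = 2
f[4] = 2·max(2,1) = 2·2 = 4
f[5] = 2·max(3,2) = 2·3 = 6
One optimal split: 3 + 2; product 3·2 = 6.

6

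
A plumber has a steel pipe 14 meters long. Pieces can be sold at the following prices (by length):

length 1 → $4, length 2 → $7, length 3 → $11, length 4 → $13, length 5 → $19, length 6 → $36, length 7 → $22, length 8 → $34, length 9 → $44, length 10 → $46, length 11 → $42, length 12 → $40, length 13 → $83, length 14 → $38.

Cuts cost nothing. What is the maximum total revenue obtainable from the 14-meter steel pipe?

87

Consider every possible first cut. v[k] is the best of p[i]+v[k−i] over all sellable i≤k.
v[1] = 4
v[2] = max(4+4, 7+0) = 8
v[3] = max(4+8, 7+4, 11+0) = 12
v[4] = max(4+12, 7+8, 11+4, 13+0) = 16
v[5] = max(4+16, 7+12, 11+8, 13+4, 19+0) = 20
v[6] = max(4+20, 7+16, 11+12, 13+8, 19+4, 36+0) = 36
v[7] = max(4+36, 7+20, 11+16, …, 36+4, 22+0) = 40
v[8] = max(4+40, 7+36, 11+20, …, 22+4, 34+0) = 44
v[9] = max(4+44, 7+40, 11+36, …, 34+4, 44+0) = 48
v[10] = max(4+48, 7+44, 11+40, …, 44+4, 46+0) = 52
v[11] = max(4+52, 7+48, 11+44, …, 46+4, 42+0) = 56
v[12] = max(4+56, 7+52, 11+48, …, 42+4, 40+0) = 72
v[13] = max(4+72, 7+56, 11+52, …, 40+4, 83+0) = 83
v[14] = max(4+83, 7+72, 11+56, …, 83+4, 38+0) = 87
One optimal cutting: 13 + 1 → $83 + $4 = $87.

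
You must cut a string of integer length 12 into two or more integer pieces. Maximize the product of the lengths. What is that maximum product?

81

Define g[k] = max over 1≤i<k of i · max(k−i, g[k−i]); the inner max lets the remainder stay uncut if that's better.
g[2] = 1·max(1,0) = 1·1 = 1
g[3] = 1·max(2,1) = 1·2 = 2
g[4] = 2·max(2,1) = 2·2 = 4
g[5] = 2·max(3,2) = 2·3 = 6
g[6] = 3·max(3,2) = 3·3 = 9
g[7] = 2·max(5,6) = 2·6 = 12
g[8] = 2·max(6,9) = 2·9 = 18
g[9] = 3·max(6,9) = 3·9 = 27
g[10] = 2·max(8,18) = 2·18 = 36
g[11] = 2·max(9,27) = 2·27 = 54
g[12] = 3·max(9,27) = 3·27 = 81
One optimal split: 3 + 3 + 3 + 3; product 3·3·3·3 = 81.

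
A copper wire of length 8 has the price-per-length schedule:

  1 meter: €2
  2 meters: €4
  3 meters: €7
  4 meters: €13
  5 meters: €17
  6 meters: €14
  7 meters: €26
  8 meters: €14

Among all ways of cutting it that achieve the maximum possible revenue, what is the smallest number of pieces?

Consider every possible first cut. r[k] is the best of p[i]+r[k−i] over all sellable i≤k.
r[1] = 2
r[2] = 4  (first piece 1, then r[1]=2)
r[3] = 7
r[4] = 13
r[5] = 17
r[6] = 19  (first piece 1, then r[5]=17)
r[7] = 26
r[8] = 28  (first piece 1, then r[7]=26)
Maximum revenue is €28.
Now minimize piece count subject to staying optimal: for each k, pieces[k] = 1 + min over i with p[i]+r[k−i]=r[k] of pieces[k−i].
pieces[5] = 1
pieces[6] = 2
pieces[7] = 1
pieces[8] = 2

2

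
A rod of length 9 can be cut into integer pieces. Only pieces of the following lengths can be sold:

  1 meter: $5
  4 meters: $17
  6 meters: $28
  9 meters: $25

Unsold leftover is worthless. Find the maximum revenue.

Build r[k] bottom-up: r[k] = max over allowed piece i of (p[i] + r[k−i]).
r[1] = 5
r[2] = 10  (first piece 1, then r[1]=5)
r[3] = 15  (first piece 1, then r[2]=10)
r[4] = max(5+15, 17+0) = 20
r[5] = max(5+20, 17+5) = 25
r[6] = max(5+25, 17+10, 28+0) = 30
r[7] = max(5+30, 17+15, 28+5) = 35
r[8] = max(5+35, 17+20, 28+10) = 40
r[9] = max(5+40, 17+25, 28+15, 25+0) = 45
One optimal cutting: 1 + 1 + 1 + 1 + 1 + 1 + 1 + 1 + 1 → $45.

45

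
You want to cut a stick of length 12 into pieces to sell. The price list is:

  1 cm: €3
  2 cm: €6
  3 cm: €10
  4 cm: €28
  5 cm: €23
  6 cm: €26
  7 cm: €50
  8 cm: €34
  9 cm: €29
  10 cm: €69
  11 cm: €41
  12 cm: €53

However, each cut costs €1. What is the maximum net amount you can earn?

82

Build r[k] bottom-up: r[k] = max over allowed piece i of (p[i] + r[k−i]) − 1 per cut.
r[1] = 3
r[2] = 6
r[3] = 10
r[4] = 28
r[5] = 30  (first piece 1, then r[4]=28)
r[6] = 33  (first piece 2, then r[4]=28)
r[7] = 50
r[8] = 55  (first piece 4, then r[4]=28)
r[9] = 57  (first piece 1, then r[8]=55)
r[10] = 69
r[11] = 77  (first piece 4, then r[7]=50)
r[12] = 82  (first piece 4, then r[8]=55)
One optimal plan: pieces 4 + 4 + 4 (2 cuts) → €84 − €2 = €82.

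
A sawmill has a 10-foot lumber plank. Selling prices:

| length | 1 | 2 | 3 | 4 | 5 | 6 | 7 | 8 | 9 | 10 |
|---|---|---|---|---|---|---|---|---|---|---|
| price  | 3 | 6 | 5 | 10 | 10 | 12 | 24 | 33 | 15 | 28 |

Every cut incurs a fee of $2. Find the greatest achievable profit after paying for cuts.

37

Consider every possible first cut. v[k] is the best of p[i]+v[k−i] over all sellable i≤k, charging 2 whenever i<k.
v[1] = 3
v[2] = max(3+3-2, 6+0) = 6
v[3] = max(3+6-2, 6+3-2, 5+0) = 7
v[4] = max(3+7-2, 6+6-2, 5+3-2, 10+0) = 10
v[5] = max(3+10-2, 6+7-2, 5+6-2, 10+3-2, 10+0) = 11
v[6] = max(3+11-2, 6+10-2, 5+7-2, 10+6-2, 10+3-2, 12+0) = 14
v[7] = max(3+14-2, 6+11-2, 5+10-2, …, 12+3-2, 24+0) = 24
v[8] = max(3+24-2, 6+14-2, 5+11-2, …, 24+3-2, 33+0) = 33
v[9] = max(3+33-2, 6+24-2, 5+14-2, …, 33+3-2, 15+0) = 34
v[10] = max(3+34-2, 6+33-2, 5+24-2, …, 15+3-2, 28+0) = 37
One optimal plan: pieces 8 + 2 (1 cut) → $39 − $2 = $37.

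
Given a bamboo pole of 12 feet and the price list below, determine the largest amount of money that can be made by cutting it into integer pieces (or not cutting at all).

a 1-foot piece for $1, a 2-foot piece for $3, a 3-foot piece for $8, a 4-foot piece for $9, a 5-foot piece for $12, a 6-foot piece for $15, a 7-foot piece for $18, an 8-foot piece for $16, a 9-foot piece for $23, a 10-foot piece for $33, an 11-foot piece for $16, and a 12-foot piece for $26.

36

Let best[k] be the best obtainable value from length k. For each k, try every first piece i and keep the best of price[i] + best[k−i].
best[1] = 1
best[2] = max(1+1, 3+0) = 3
best[3] = max(1+3, 3+1, 8+0) = 8
best[4] = max(1+8, 3+3, 8+1, 9+0) = 9
best[5] = max(1+9, 3+8, 8+3, 9+1, 12+0) = 12
best[6] = max(1+12, 3+9, 8+8, 9+3, 12+1, 15+0) = 16
best[7] = max(1+16, 3+12, 8+9, …, 15+1, 18+0) = 18
best[8] = max(1+18, 3+16, 8+12, …, 18+1, 16+0) = 20
best[9] = max(1+20, 3+18, 8+16, …, 16+1, 23+0) = 24
best[10] = max(1+24, 3+20, 8+18, …, 23+1, 33+0) = 33
best[11] = max(1+33, 3+24, 8+20, …, 33+1, 16+0) = 34
best[12] = max(1+34, 3+33, 8+24, …, 16+1, 26+0) = 36
One optimal cutting: 10 + 2 → $33 + $3 = $36.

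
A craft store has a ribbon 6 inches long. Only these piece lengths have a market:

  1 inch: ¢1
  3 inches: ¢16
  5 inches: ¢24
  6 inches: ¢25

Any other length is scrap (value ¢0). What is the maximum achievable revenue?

32

Consider every possible first cut. r[k] is the best of p[i]+r[k−i] over all sellable i≤k.
r[1] = 1
r[2] = 2  (first piece 1, then r[1]=1)
r[3] = max(1+2, 16+0) = 16
r[4] = max(1+16, 16+1) = 17
r[5] = max(1+17, 16+2, 24+0) = 24
r[6] = max(1+24, 16+16, 24+1, 25+0) = 32
One optimal cutting: 3 + 3 → ¢32.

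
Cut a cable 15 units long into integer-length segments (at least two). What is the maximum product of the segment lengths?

243

Let m[k] be the best product for length k (with at least one cut). For each first piece i, the rest contributes max(k−i, m[k−i]).
Small cases: m[2]=1, m[3]=2, m[4]=4, m[5]=6, m[6]=9, m[7]=12, m[8]=18.
m[9] = 3*max(6,9) = 3*9 = 27
m[10] = 2*max(8,18) = 2*18 = 36
m[11] = 2*max(9,27) = 2*27 = 54
m[12] = 3*max(9,27) = 3*27 = 81
m[13] = 2*max(11,54) = 2*54 = 108
m[14] = 2*max(12,81) = 2*81 = 162
m[15] = 3*max(12,81) = 3*81 = 243
One optimal split: 3 + 3 + 3 + 3 + 3; product 3*3*3*3*3 = 243.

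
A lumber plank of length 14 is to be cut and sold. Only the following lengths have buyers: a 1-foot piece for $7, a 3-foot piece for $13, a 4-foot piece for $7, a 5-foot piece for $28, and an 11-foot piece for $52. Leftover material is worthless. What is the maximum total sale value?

98

Let r[k] be the best obtainable value from length k. For each k, try every first piece i and keep the best of price[i] + r[k−i].
r[1] = 7
r[2] = 14  (first piece 1, then r[1]=7)
r[3] = 21  (first piece 1, then r[2]=14)
r[4] = 28  (first piece 1, then r[3]=21)
r[5] = 35  (first piece 1, then r[4]=28)
r[6] = 42  (first piece 1, then r[5]=35)
r[7] = 49  (first piece 1, then r[6]=42)
r[8] = 56  (first piece 1, then r[7]=49)
r[9] = 63  (first piece 1, then r[8]=56)
r[10] = 70  (first piece 1, then r[9]=63)
r[11] = 77  (first piece 1, then r[10]=70)
r[12] = 84  (first piece 1, then r[11]=77)
r[13] = 91  (first piece 1, then r[12]=84)
r[14] = 98  (first piece 1, then r[13]=91)
One optimal cutting: 1 + 1 + 1 + 1 + 1 + 1 + 1 + 1 + 1 + 1 + 1 + 1 + 1 + 1 → $98.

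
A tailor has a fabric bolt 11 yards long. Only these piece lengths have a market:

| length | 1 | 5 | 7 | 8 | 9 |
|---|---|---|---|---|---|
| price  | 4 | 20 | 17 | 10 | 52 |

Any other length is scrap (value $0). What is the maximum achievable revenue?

60

Consider every possible first cut. r[k] is the best of p[i]+r[k−i] over all sellable i≤k.
r[1] = 4
r[2] = 8  (first piece 1, then r[1]=4)
r[3] = 12  (first piece 1, then r[2]=8)
r[4] = 16  (first piece 1, then r[3]=12)
r[5] = max(4+16, 20+0) = 20
r[6] = max(4+20, 20+4) = 24
r[7] = max(4+24, 20+8, 17+0) = 28
r[8] = max(4+28, 20+12, 17+4, 10+0) = 32
r[9] = max(4+32, 20+16, 17+8, 10+4, 52+0) = 52
r[10] = max(4+52, 20+20, 17+12, 10+8, 52+4) = 56
r[11] = max(4+56, 20+24, 17+16, 10+12, 52+8) = 60
One optimal cutting: 9 + 1 + 1 → $60.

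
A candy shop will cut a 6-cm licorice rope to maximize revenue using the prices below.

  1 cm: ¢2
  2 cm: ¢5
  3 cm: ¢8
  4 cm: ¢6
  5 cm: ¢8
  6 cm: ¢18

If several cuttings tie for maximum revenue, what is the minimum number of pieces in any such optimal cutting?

1

Let r[k] be the best obtainable value from length k. For each k, try every first piece i and keep the best of price[i] + r[k−i].
r[1] = 2
r[2] = max(2+2, 5+0) = 5
r[3] = max(2+5, 5+2, 8+0) = 8
r[4] = max(2+8, 5+5, 8+2, 6+0) = 10
r[5] = max(2+10, 5+8, 8+5, 6+2, 8+0) = 13
r[6] = max(2+13, 5+10, 8+8, 6+5, 8+2, 18+0) = 18
Maximum revenue is ¢18.
Now minimize piece count subject to staying optimal: for each k, pieces[k] = 1 + min over i with p[i]+r[k−i]=r[k] of pieces[k−i].
pieces[3] = 1
pieces[4] = 2
pieces[5] = 2
pieces[6] = 1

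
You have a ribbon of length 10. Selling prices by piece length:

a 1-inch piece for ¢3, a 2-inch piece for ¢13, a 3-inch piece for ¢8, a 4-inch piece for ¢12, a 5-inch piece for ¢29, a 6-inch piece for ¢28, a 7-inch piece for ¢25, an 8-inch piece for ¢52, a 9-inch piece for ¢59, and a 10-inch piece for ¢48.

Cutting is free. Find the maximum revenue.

Consider every possible first cut. v[k] is the best of p[i]+v[k−i] over all sellable i≤k.
v[1] = 3
v[2] = 13
v[3] = 16  (first piece 1, then v[2]=13)
v[4] = 26  (first piece 2, then v[2]=13)
v[5] = 29  (first piece 1, then v[4]=26)
v[6] = 39  (first piece 2, then v[4]=26)
v[7] = 42  (first piece 1, then v[6]=39)
v[8] = 52  (first piece 2, then v[6]=39)
v[9] = 59
v[10] = 65  (first piece 2, then v[8]=52)
One optimal cutting: 2 + 2 + 2 + 2 + 2 → ¢13 + ¢13 + ¢13 + ¢13 + ¢13 = ¢65.

65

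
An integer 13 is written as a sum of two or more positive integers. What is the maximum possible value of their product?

108

Fill m[k] for k=2..13: at each k try every first piece i and multiply by the better of (k−i) uncut or m[k−i].
m[2] = 1·max(1,0) = 1·1 = 1
m[3] = 1·max(2,1) = 1·2 = 2
m[4] = 2·max(2,1) = 2·2 = 4
m[5] = 2·max(3,2) = 2·3 = 6
m[6] = 3·max(3,2) = 3·3 = 9
m[7] = 2·max(5,6) = 2·6 = 12
m[8] = 2·max(6,9) = 2·9 = 18
m[9] = 3·max(6,9) = 3·9 = 27
m[10] = 2·max(8,18) = 2·18 = 36
m[11] = 2·max(9,27) = 2·27 = 54
m[12] = 3·max(9,27) = 3·27 = 81
m[13] = 2·max(11,54) = 2·54 = 108
One optimal split: 3 + 3 + 3 + 2 + 2; product 3·3·3·2·2 = 108.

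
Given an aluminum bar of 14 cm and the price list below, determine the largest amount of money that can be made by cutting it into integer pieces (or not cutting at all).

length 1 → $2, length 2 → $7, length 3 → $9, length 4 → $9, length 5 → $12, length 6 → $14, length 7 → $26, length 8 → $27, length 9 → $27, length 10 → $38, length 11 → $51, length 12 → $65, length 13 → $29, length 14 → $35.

72

Let v[k] be the best obtainable value from length k. For each k, try every first piece i and keep the best of price[i] + v[k−i].
v[1] = 2
v[2] = 7
v[3] = 9  (first piece 1, then v[2]=7)
v[4] = 14  (first piece 2, then v[2]=7)
v[5] = 16  (first piece 1, then v[4]=14)
v[6] = 21  (first piece 2, then v[4]=14)
v[7] = 26
v[8] = 28  (first piece 1, then v[7]=26)
v[9] = 33  (first piece 2, then v[7]=26)
v[10] = 38
v[11] = 51
v[12] = 65
v[13] = 67  (first piece 1, then v[12]=65)
v[14] = 72  (first piece 2, then v[12]=65)
One optimal cutting: 12 + 2 → $65 + $7 = $72.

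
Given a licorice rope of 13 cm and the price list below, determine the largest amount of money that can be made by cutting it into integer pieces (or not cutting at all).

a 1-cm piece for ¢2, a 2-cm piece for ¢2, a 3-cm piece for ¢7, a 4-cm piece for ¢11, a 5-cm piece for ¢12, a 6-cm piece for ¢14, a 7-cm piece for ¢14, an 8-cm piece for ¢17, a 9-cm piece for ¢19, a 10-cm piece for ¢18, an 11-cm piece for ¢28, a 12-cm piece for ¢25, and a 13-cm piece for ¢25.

35

Build best[k] bottom-up: best[k] = max over allowed piece i of (p[i] + best[k−i]).
best[1] = 2
best[2] = 4  (first piece 1, then best[1]=2)
best[3] = 7
best[4] = 11
best[5] = 13  (first piece 1, then best[4]=11)
best[6] = 15  (first piece 1, then best[5]=13)
best[7] = 18  (first piece 3, then best[4]=11)
best[8] = 22  (first piece 4, then best[4]=11)
best[9] = 24  (first piece 1, then best[8]=22)
best[10] = 26  (first piece 1, then best[9]=24)
best[11] = 29  (first piece 3, then best[8]=22)
best[12] = 33  (first piece 4, then best[8]=22)
best[13] = 35  (first piece 1, then best[12]=33)
One optimal cutting: 4 + 4 + 4 + 1 → ¢11 + ¢11 + ¢11 + ¢2 = ¢35.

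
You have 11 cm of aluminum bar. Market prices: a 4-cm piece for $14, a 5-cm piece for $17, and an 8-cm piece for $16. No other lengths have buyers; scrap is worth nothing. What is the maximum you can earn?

34

Consider every possible first cut. best[k] is the best of p[i]+best[k−i] over all sellable i≤k.
best[1] = 0
best[2] = 0
best[3] = 0
best[4] = 14
best[5] = max(14+0, 17+0) = 17
best[6] = max(14+0, 17+0) = 17
best[7] = max(14+0, 17+0) = 17
best[8] = max(14+14, 17+0, 16+0) = 28
best[9] = max(14+17, 17+14, 16+0) = 31
best[10] = max(14+17, 17+17, 16+0) = 34
best[11] = max(14+17, 17+17, 16+0) = 34
One optimal cutting: pieces 5 + 5 with 1 cm of scrap → $34.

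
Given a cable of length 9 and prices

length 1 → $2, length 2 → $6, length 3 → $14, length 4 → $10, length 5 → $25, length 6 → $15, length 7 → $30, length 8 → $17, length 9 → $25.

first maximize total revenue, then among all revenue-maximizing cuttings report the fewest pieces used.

Build r[k] bottom-up: r[k] = max over allowed piece i of (p[i] + r[k−i]).
r[1] = 2
r[2] = max(2+2, 6+0) = 6
r[3] = max(2+6, 6+2, 14+0) = 14
r[4] = max(2+14, 6+6, 14+2, 10+0) = 16
r[5] = max(2+16, 6+14, 14+6, 10+2, 25+0) = 25
r[6] = max(2+25, 6+16, 14+14, 10+6, 25+2, 15+0) = 28
r[7] = max(2+28, 6+25, 14+16, …, 15+2, 30+0) = 31
r[8] = max(2+31, 6+28, 14+25, …, 30+2, 17+0) = 39
r[9] = max(2+39, 6+31, 14+28, …, 17+2, 25+0) = 42
Maximum revenue is $42.
Now minimize piece count subject to staying optimal: for each k, pieces[k] = 1 + min over i with p[i]+r[k−i]=r[k] of pieces[k−i].
pieces[6] = 2
pieces[7] = 2
pieces[8] = 2
pieces[9] = 3

3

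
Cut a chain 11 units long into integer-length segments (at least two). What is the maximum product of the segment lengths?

54

Let m[k] be the best product for length k (with at least one cut). For each first piece i, the rest contributes max(k−i, m[k−i]).
Small cases: m[2]=1, m[3]=2, m[4]=4, m[5]=6, m[6]=9.
m[7] = 2×max(5,6) = 2×6 = 12
m[8] = 2×max(6,9) = 2×9 = 18
m[9] = 3×max(6,9) = 3×9 = 27
m[10] = 2×max(8,18) = 2×18 = 36
m[11] = 2×max(9,27) = 2×27 = 54
One optimal split: 3 + 3 + 3 + 2; product 3×3×3×2 = 54.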